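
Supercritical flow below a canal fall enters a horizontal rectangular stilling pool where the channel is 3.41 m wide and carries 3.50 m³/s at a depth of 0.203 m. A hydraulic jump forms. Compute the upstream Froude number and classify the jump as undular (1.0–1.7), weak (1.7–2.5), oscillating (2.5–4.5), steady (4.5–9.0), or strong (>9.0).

Fr₁ = 3.58; oscillating jump

q = Q/b = 3.50/3.41 = 1.03 m²/s; V₁ = q/y₁ = 5.06 m/s. Fr₁ = V₁/√(g·y₁) = 3.58.
Fr₁ = 3.58 lies in the oscillating range.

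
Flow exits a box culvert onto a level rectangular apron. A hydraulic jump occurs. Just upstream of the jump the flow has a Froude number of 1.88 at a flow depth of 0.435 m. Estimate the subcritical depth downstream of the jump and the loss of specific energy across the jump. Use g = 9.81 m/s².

y₂ = 0.959 m; ΔE = 0.0864 m

Fr₁ = 1.88 (given).
Conjugate-depth relation: y₂/y₁ = ½[√(1 + 8Fr₁²) − 1] = ½[√29.28 − 1] = 2.21.
y₂ = 2.21 × 0.435 = 0.959 m.
V₁ = Fr₁·√(g·y₁) = 1.88×√(9.81×0.435) = 3.88 m/s; q = V₁·y₁ = 1.69 m²/s. V₂ = q/y₂ = 1.69/0.959 = 1.76 m/s. E₁ = y₁ + V₁²/2g = 1.20 m; E₂ = y₂ + V₂²/2g = 1.12 m. ΔE = E₁ − E₂ = 0.0864 m.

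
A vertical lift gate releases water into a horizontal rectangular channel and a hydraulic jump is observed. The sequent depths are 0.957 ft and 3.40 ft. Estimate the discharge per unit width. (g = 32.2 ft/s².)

q = 15.1 ft²/s

For a rectangular channel the momentum equation gives q² = ½·g·y₁·y₂·(y₁ + y₂) = ½×32.2×0.957×3.40×4.36 = 228.
q = √228 = 15.1 ft²/s.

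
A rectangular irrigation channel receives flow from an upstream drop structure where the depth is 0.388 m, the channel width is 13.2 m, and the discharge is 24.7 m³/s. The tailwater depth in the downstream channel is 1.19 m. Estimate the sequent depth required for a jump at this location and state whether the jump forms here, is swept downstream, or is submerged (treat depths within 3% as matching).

q = Q/b = 24.7/13.2 = 1.87 m²/s; V₁ = q/y₁ = 4.82 m/s. Fr₁ = V₁/√(g·y₁) = 2.47.
By Bélanger, y₂/y₁ = ½[√(1 + 8Fr₁²) − 1] = ½[√49.88 − 1] = 3.03.
y₂ = 3.03 × 0.388 = 1.18 m.
Tailwater y_tw = 1.19 m: y_tw ≈ y₂, so the jump forms here.

y₂ = 1.18 m; the jump forms here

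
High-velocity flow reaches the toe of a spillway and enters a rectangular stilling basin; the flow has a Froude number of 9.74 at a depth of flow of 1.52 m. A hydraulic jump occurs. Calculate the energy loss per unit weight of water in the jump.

Fr₁ = 9.74 (given).
Bélanger equation: y₂/y₁ = ½[√(1 + 8Fr₁²) − 1] = ½[√759.9 − 1] = 13.3.
y₂ = 13.3 × 1.52 = 20.2 m.
V₁ = Fr₁·√(g·y₁) = 9.74×√(9.81×1.52) = 37.6 m/s; q = V₁·y₁ = 57.2 m²/s. V₂ = q/y₂ = 57.2/20.2 = 2.83 m/s. E₁ = y₁ + V₁²/2g = 73.6 m; E₂ = y₂ + V₂²/2g = 20.6 m. ΔE = E₁ − E₂ = 53.0 m.

ΔE = 53.0 m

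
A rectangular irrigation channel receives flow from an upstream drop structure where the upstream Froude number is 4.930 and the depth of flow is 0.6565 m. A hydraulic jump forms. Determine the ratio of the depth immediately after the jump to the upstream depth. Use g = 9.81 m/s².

y₂/y₁ = 6.490

Fr₁ = 4.930 (given).
By Bélanger, y₂/y₁ = ½[√(1 + 8Fr₁²) − 1] = ½[√195.44 − 1] = 6.490.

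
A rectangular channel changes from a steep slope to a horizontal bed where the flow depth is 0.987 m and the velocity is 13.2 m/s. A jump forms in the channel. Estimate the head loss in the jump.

Fr₁ = V₁/√(g·y₁) = 13.2/√(9.81×0.987) = 4.24.
Conjugate-depth relation: y₂/y₁ = ½[√(1 + 8Fr₁²) − 1] = ½[√145.0 − 1] = 5.52.
y₂ = 5.52 × 0.987 = 5.45 m.
Head loss: ΔE = (y₂ − y₁)³/(4y₁y₂) = (5.45 − 0.987)³/(4×0.987×5.45) = 88.8/21.5 = 4.13 m.

ΔE = 4.13 m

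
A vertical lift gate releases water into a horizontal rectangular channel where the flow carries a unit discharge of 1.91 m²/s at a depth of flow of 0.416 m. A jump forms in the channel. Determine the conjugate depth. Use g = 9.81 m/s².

y₂ = 1.15 m

V₁ = q/y₁ = 1.91/0.416 = 4.59 m/s. Fr₁ = V₁/√(g·y₁) = 4.59/√(9.81×0.416) = 2.27.
By Bélanger, y₂/y₁ = ½[√(1 + 8Fr₁²) − 1] = ½[√42.32 − 1] = 2.75.
y₂ = 2.75 × 0.416 = 1.15 m.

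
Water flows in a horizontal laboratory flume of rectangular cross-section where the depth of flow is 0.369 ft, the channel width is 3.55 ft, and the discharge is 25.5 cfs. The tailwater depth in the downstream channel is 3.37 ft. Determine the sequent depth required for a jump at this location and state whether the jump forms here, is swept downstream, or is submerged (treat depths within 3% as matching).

q = Q/b = 25.5/3.55 = 7.18 ft²/s; V₁ = q/y₁ = 19.5 ft/s. Fr₁ = V₁/√(g·y₁) = 5.65.
Bélanger equation: y₂/y₁ = ½[√(1 + 8Fr₁²) − 1] = ½[√256.1 − 1] = 7.50.
y₂ = 7.50 × 0.369 = 2.77 ft.
Tailwater y_tw = 3.37 ft: y_tw > y₂, so the jump is submerged.

y₂ = 2.77 ft; the jump is submerged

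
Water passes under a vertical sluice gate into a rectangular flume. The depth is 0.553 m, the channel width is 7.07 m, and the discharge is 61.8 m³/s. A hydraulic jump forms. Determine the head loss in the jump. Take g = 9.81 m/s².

ΔE = 8.10 m

q = Q/b = 61.8/7.07 = 8.74 m²/s; V₁ = q/y₁ = 15.8 m/s. Fr₁ = V₁/√(g·y₁) = 6.79.
From the momentum equation for a rectangular channel, y₂/y₁ = ½[√(1 + 8Fr₁²) − 1] = ½[√369.5 − 1] = 9.11.
y₂ = 9.11 × 0.553 = 5.04 m.
V₂ = q/y₂ = 8.74/5.04 = 1.73 m/s. E₁ = y₁ + V₁²/2g = 13.3 m; E₂ = y₂ + V₂²/2g = 5.19 m. ΔE = E₁ − E₂ = 8.10 m.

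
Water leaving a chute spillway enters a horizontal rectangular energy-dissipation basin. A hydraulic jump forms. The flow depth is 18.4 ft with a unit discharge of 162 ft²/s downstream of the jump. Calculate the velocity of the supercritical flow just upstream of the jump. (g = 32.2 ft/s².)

V₁ = 40.9 ft/s

V₂ = q/y₂ = 162/18.4 = 8.80 ft/s; Fr₂ = V₂/√(g·y₂) = 0.362.
From the momentum equation (using Fr₂), y₁/y₂ = ½[√(1 + 8Fr₂²) − 1] = ½[√2.047 − 1] = 0.215.
y₁ = 0.215 × 18.4 = 3.96 ft.
V₁ = q/y₁ = 162/3.96 = 40.9 ft/s.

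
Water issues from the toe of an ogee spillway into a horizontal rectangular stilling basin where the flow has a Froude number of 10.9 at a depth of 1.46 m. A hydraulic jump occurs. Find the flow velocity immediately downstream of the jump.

Fr₁ = 10.9 (given).
Sequent-depth ratio: y₂/y₁ = ½[√(1 + 8Fr₁²) − 1] = ½[√951.5 − 1] = 14.9.
y₂ = 14.9 × 1.46 = 21.8 m.
V₁ = Fr₁·√(g·y₁) = 10.9×√(9.81×1.46) = 41.3 m/s; q = V₁·y₁ = 60.2 m²/s.
V₂ = q/y₂ = 60.2/21.8 = 2.76 m/s.

V₂ = 2.76 m/s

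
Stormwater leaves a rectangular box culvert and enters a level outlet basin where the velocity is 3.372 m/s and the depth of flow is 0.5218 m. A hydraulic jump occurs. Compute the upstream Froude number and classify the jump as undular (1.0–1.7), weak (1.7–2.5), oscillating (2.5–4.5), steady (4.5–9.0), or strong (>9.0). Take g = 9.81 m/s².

Fr₁ = 1.490; undular jump

Fr₁ = V₁/√(g·y₁) = 3.372/√(9.81×0.5218) = 1.490.
Fr₁ = 1.490 lies in the undular range.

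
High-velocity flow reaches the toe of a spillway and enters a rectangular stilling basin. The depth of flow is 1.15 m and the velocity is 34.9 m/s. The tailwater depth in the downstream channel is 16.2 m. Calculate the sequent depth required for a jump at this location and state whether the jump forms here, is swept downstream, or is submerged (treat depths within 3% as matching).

Fr₁ = V₁/√(g·y₁) = 34.9/√(9.81×1.15) = 10.4.
By Bélanger, y₂/y₁ = ½[√(1 + 8Fr₁²) − 1] = ½[√864.7 − 1] = 14.2.
y₂ = 14.2 × 1.15 = 16.3 m.
Tailwater y_tw = 16.2 m: y_tw ≈ y₂, so the jump forms here.

y₂ = 16.3 m; the jump forms here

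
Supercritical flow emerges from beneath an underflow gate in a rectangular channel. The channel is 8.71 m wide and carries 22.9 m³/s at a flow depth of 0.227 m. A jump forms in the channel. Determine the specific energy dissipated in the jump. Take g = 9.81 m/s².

q = Q/b = 22.9/8.71 = 2.63 m²/s; V₁ = q/y₁ = 11.6 m/s. Fr₁ = V₁/√(g·y₁) = 7.76.
Sequent-depth ratio: y₂/y₁ = ½[√(1 + 8Fr₁²) − 1] = ½[√482.9 − 1] = 10.5.
y₂ = 10.5 × 0.227 = 2.38 m.
V₂ = q/y₂ = 2.63/2.38 = 1.10 m/s. E₁ = y₁ + V₁²/2g = 7.06 m; E₂ = y₂ + V₂²/2g = 2.44 m. ΔE = E₁ − E₂ = 4.62 m.

ΔE = 4.62 m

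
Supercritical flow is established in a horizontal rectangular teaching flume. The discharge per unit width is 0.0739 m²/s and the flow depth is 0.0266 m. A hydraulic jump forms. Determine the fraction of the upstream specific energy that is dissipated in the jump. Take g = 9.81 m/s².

ΔE/E₁ = 0.525 (52.5%)

V₁ = q/y₁ = 0.0739/0.0266 = 2.78 m/s. Fr₁ = V₁/√(g·y₁) = 2.78/√(9.81×0.0266) = 5.44.
From the momentum equation for a rectangular channel, y₂/y₁ = ½[√(1 + 8Fr₁²) − 1] = ½[√237.6 − 1] = 7.21.
y₂ = 7.21 × 0.0266 = 0.192 m.
E₁ = y₁ + V₁²/2g = 0.420 m. ΔE = (y₂ − y₁)³/(4y₁y₂) = 0.221 m. ΔE/E₁ = 0.221/0.420 = 0.525.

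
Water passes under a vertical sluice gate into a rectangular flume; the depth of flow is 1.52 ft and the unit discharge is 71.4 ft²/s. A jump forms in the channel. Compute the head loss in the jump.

ΔE = 21.7 ft

V₁ = q/y₁ = 71.4/1.52 = 47.0 ft/s. Fr₁ = V₁/√(g·y₁) = 47.0/√(32.2×1.52) = 6.71.
By Bélanger, y₂/y₁ = ½[√(1 + 8Fr₁²) − 1] = ½[√361.7 − 1] = 9.01.
y₂ = 9.01 × 1.52 = 13.7 ft.
Head loss: ΔE = (y₂ − y₁)³/(4y₁y₂) = (13.7 − 1.52)³/(4×1.52×13.7) = 1804/83.3 = 21.7 ft.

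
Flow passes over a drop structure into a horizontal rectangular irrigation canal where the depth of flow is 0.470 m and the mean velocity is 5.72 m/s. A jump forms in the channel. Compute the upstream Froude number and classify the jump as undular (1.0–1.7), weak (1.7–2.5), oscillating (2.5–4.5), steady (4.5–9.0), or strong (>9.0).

Fr₁ = 2.66; oscillating jump

Fr₁ = V₁/√(g·y₁) = 5.72/√(9.81×0.470) = 2.66.
Fr₁ = 2.66 lies in the oscillating range.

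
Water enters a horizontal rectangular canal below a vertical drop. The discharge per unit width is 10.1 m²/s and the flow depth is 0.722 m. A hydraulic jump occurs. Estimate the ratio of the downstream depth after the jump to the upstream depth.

V₁ = q/y₁ = 10.1/0.722 = 14.0 m/s. Fr₁ = V₁/√(g·y₁) = 14.0/√(9.81×0.722) = 5.26.
By Bélanger, y₂/y₁ = ½[√(1 + 8Fr₁²) − 1] = ½[√222.0 − 1] = 6.95.

y₂/y₁ = 6.95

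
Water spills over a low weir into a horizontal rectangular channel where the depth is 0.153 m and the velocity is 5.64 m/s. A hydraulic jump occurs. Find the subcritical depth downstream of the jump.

Fr₁ = V₁/√(g·y₁) = 5.64/√(9.81×0.153) = 4.60.
Conjugate-depth relation: y₂/y₁ = ½[√(1 + 8Fr₁²) − 1] = ½[√170.5 − 1] = 6.03.
y₂ = 6.03 × 0.153 = 0.923 m.

y₂ = 0.923 m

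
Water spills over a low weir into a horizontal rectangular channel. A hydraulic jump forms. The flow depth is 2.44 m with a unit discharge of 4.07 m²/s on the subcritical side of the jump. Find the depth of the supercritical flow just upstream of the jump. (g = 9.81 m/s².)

y₁ = 0.475 m

V₂ = q/y₂ = 4.07/2.44 = 1.67 m/s; Fr₂ = V₂/√(g·y₂) = 0.341.
The Bélanger relation is symmetric: y₁/y₂ = ½[√(1 + 8Fr₂²) − 1] = ½[√1.930 − 1] = 0.195.
y₁ = 0.195 × 2.44 = 0.475 m.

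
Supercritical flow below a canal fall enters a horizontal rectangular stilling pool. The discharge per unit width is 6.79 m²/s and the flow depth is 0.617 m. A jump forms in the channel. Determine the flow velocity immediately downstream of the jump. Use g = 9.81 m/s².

V₂ = 1.88 m/s

V₁ = q/y₁ = 6.79/0.617 = 11.0 m/s. Fr₁ = V₁/√(g·y₁) = 11.0/√(9.81×0.617) = 4.47.
Conjugate-depth relation: y₂/y₁ = ½[√(1 + 8Fr₁²) − 1] = ½[√161.1 − 1] = 5.85.
y₂ = 5.85 × 0.617 = 3.61 m.
V₂ = q/y₂ = 6.79/3.61 = 1.88 m/s.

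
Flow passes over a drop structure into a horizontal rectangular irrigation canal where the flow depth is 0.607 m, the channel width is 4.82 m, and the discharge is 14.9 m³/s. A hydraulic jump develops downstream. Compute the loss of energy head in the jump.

q = Q/b = 14.9/4.82 = 3.09 m²/s; V₁ = q/y₁ = 5.09 m/s. Fr₁ = V₁/√(g·y₁) = 2.09.
Sequent-depth ratio: y₂/y₁ = ½[√(1 + 8Fr₁²) − 1] = ½[√35.84 − 1] = 2.49.
y₂ = 2.49 × 0.607 = 1.51 m.
V₂ = q/y₂ = 3.09/1.51 = 2.04 m/s. E₁ = y₁ + V₁²/2g = 1.93 m; E₂ = y₂ + V₂²/2g = 1.73 m. ΔE = E₁ − E₂ = 0.203 m.

ΔE = 0.203 m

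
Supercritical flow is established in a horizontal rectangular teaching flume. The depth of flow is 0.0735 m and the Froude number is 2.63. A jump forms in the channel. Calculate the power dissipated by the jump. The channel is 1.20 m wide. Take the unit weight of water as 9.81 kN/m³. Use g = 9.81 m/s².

P = 0.125 kW

Fr₁ = 2.63 (given).
Bélanger equation: y₂/y₁ = ½[√(1 + 8Fr₁²) − 1] = ½[√56.34 − 1] = 3.25.
y₂ = 3.25 × 0.0735 = 0.239 m.
Head loss: ΔE = (y₂ − y₁)³/(4y₁y₂) = (0.239 − 0.0735)³/(4×0.0735×0.239) = 0.00454/0.0703 = 0.0646 m.
V₁ = Fr₁·√(g·y₁) = 2.63×√(9.81×0.0735) = 2.23 m/s; q = V₁·y₁ = 0.164 m²/s. Q = q·b = 0.164 × 1.20 = 0.197 m³/s. P = γ·Q·ΔE = 9.81 × 0.197 × 0.0646 = 0.125 kW.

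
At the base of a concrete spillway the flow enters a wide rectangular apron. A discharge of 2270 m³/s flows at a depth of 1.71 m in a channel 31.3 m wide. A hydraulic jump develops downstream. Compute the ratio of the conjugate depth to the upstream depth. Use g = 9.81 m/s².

y₂/y₁ = 14.2

q = Q/b = 2270/31.3 = 72.5 m²/s; V₁ = q/y₁ = 42.4 m/s. Fr₁ = V₁/√(g·y₁) = 10.4.
Bélanger equation: y₂/y₁ = ½[√(1 + 8Fr₁²) − 1] = ½[√858.8 − 1] = 14.2.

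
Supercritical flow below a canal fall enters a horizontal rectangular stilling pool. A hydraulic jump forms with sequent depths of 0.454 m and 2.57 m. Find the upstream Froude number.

Fr₁ = 4.34

For a rectangular channel the momentum equation gives q² = ½·g·y₁·y₂·(y₁ + y₂) = ½×9.81×0.454×2.57×3.02 = 17.3.
q = √17.3 = 4.16 m²/s.
V₁ = q/y₁ = 9.16 m/s; Fr₁ = V₁/√(g·y₁) = 4.34.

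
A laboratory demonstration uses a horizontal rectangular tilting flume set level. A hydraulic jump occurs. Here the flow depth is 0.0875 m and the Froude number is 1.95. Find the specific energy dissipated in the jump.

Fr₁ = 1.95 (given).
From the momentum equation for a rectangular channel, y₂/y₁ = ½[√(1 + 8Fr₁²) − 1] = ½[√31.42 − 1] = 2.30.
y₂ = 2.30 × 0.0875 = 0.201 m.
Head loss: ΔE = (y₂ − y₁)³/(4y₁y₂) = (0.201 − 0.0875)³/(4×0.0875×0.201) = 0.00148/0.0705 = 0.0210 m.

ΔE = 0.0210 m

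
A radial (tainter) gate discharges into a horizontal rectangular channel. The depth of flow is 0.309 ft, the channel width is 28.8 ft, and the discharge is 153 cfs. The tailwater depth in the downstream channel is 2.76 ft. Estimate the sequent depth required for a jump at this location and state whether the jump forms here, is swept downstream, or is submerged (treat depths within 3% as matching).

q = Q/b = 153/28.8 = 5.31 ft²/s; V₁ = q/y₁ = 17.2 ft/s. Fr₁ = V₁/√(g·y₁) = 5.45.
Sequent-depth ratio: y₂/y₁ = ½[√(1 + 8Fr₁²) − 1] = ½[√238.7 − 1] = 7.22.
y₂ = 7.22 × 0.309 = 2.23 ft.
Tailwater y_tw = 2.76 ft: y_tw > y₂, so the jump is submerged.

y₂ = 2.23 ft; the jump is submerged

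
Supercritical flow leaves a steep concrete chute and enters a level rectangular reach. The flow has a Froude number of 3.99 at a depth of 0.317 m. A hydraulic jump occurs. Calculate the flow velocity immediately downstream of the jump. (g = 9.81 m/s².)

V₂ = 1.36 m/s

Fr₁ = 3.99 (given).
From the momentum equation for a rectangular channel, y₂/y₁ = ½[√(1 + 8Fr₁²) − 1] = ½[√128.4 − 1] = 5.16.
y₂ = 5.16 × 0.317 = 1.64 m.
V₁ = Fr₁·√(g·y₁) = 3.99×√(9.81×0.317) = 7.04 m/s; q = V₁·y₁ = 2.23 m²/s.
V₂ = q/y₂ = 2.23/1.64 = 1.36 m/s.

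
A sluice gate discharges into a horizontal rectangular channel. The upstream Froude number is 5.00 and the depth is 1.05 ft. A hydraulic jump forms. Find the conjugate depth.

y₂ = 6.92 ft

Fr₁ = 5.00 (given).
By Bélanger, y₂/y₁ = ½[√(1 + 8Fr₁²) − 1] = ½[√201.0 − 1] = 6.59.
y₂ = 6.59 × 1.05 = 6.92 ft.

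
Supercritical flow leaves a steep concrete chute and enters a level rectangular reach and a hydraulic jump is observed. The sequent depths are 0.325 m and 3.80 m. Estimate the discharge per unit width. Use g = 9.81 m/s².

q = 5.00 m²/s

For a rectangular channel the momentum equation gives q² = ½·g·y₁·y₂·(y₁ + y₂) = ½×9.81×0.325×3.80×4.12 = 25.0.
q = √25.0 = 5.00 m²/s.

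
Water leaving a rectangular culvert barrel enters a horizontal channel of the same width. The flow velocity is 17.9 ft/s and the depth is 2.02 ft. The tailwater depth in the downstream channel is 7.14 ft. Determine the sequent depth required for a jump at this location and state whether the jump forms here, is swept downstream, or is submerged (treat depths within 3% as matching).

y₂ = 5.41 ft; the jump is submerged

Fr₁ = V₁/√(g·y₁) = 17.9/√(32.2×2.02) = 2.22.
From the momentum equation for a rectangular channel, y₂/y₁ = ½[√(1 + 8Fr₁²) − 1] = ½[√40.41 − 1] = 2.68.
y₂ = 2.68 × 2.02 = 5.41 ft.
Tailwater y_tw = 7.14 ft: y_tw > y₂, so the jump is submerged.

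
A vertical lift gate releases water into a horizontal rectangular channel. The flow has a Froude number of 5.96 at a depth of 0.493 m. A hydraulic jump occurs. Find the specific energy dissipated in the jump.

Fr₁ = 5.96 (given).
From the momentum equation for a rectangular channel, y₂/y₁ = ½[√(1 + 8Fr₁²) − 1] = ½[√285.2 − 1] = 7.94.
y₂ = 7.94 × 0.493 = 3.92 m.
Head loss: ΔE = (y₂ − y₁)³/(4y₁y₂) = (3.92 − 0.493)³/(4×0.493×3.92) = 40.1/7.72 = 5.19 m.

ΔE = 5.19 m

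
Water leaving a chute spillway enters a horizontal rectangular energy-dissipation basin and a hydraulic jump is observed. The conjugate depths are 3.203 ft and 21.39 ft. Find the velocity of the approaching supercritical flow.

V₁ = 51.42 ft/s

For a rectangular channel the momentum equation gives q² = ½·g·y₁·y₂·(y₁ + y₂) = ½×32.2×3.203×21.39×24.59 = 27127.
q = √27127 = 164.7 ft²/s.
V₁ = q/y₁ = 164.7/3.203 = 51.42 ft/s.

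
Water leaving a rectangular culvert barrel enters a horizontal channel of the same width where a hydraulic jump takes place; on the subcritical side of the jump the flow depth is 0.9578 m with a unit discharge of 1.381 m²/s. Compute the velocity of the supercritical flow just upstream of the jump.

V₂ = q/y₂ = 1.381/0.9578 = 1.442 m/s; Fr₂ = V₂/√(g·y₂) = 0.4704.
From the momentum equation (using Fr₂), y₁/y₂ = ½[√(1 + 8Fr₂²) − 1] = ½[√2.7700 − 1] = 0.3322.
y₁ = 0.3322 × 0.9578 = 0.3182 m.
V₁ = q/y₁ = 1.381/0.3182 = 4.341 m/s.

V₁ = 4.341 m/s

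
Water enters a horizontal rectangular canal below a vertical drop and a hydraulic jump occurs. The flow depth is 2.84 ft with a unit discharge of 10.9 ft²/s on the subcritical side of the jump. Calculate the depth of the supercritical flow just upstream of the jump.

y₁ = 0.728 ft

V₂ = q/y₂ = 10.9/2.84 = 3.84 ft/s; Fr₂ = V₂/√(g·y₂) = 0.401.
From the momentum equation (using Fr₂), y₁/y₂ = ½[√(1 + 8Fr₂²) − 1] = ½[√2.289 − 1] = 0.256.
y₁ = 0.256 × 2.84 = 0.728 ft.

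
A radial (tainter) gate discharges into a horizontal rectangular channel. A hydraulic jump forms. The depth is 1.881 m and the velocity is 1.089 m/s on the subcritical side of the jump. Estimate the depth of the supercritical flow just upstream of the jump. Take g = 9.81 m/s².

Fr₂ = V₂/√(g·y₂) = 1.089/√(9.81×1.881) = 0.2535.
The Bélanger relation is symmetric: y₁/y₂ = ½[√(1 + 8Fr₂²) − 1] = ½[√1.5141 − 1] = 0.1153.
y₁ = 0.1153 × 1.881 = 0.2168 m.

y₁ = 0.2168 m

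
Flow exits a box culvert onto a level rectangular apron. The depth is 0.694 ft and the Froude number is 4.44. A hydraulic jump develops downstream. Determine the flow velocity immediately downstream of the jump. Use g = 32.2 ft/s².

V₂ = 3.62 ft/s

Fr₁ = 4.44 (given).
From the momentum equation for a rectangular channel, y₂/y₁ = ½[√(1 + 8Fr₁²) − 1] = ½[√158.7 − 1] = 5.80.
y₂ = 5.80 × 0.694 = 4.02 ft.
V₁ = Fr₁·√(g·y₁) = 4.44×√(32.2×0.694) = 21.0 ft/s; q = V₁·y₁ = 14.6 ft²/s.
V₂ = q/y₂ = 14.6/4.02 = 3.62 ft/s.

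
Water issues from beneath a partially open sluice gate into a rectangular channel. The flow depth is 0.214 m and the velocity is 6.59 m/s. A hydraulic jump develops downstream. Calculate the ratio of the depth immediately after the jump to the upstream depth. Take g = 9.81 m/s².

Fr₁ = V₁/√(g·y₁) = 6.59/√(9.81×0.214) = 4.55.
Bélanger equation: y₂/y₁ = ½[√(1 + 8Fr₁²) − 1] = ½[√166.5 − 1] = 5.95.

y₂/y₁ = 5.95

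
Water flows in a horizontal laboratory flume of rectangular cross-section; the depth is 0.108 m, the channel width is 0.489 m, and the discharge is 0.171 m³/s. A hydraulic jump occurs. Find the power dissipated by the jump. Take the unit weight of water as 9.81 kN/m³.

P = 0.300 kW

q = Q/b = 0.171/0.489 = 0.350 m²/s; V₁ = q/y₁ = 3.24 m/s. Fr₁ = V₁/√(g·y₁) = 3.15.
Bélanger equation: y₂/y₁ = ½[√(1 + 8Fr₁²) − 1] = ½[√80.16 − 1] = 3.98.
y₂ = 3.98 × 0.108 = 0.429 m.
Head loss: ΔE = (y₂ − y₁)³/(4y₁y₂) = (0.429 − 0.108)³/(4×0.108×0.429) = 0.0332/0.186 = 0.179 m.
P = γ·Q·ΔE = 9.81 × 0.171 × 0.179 = 0.300 kW.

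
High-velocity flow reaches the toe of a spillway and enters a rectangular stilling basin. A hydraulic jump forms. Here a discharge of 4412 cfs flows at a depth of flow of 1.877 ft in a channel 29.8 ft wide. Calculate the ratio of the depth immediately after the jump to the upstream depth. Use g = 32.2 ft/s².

y₂/y₁ = 13.86

q = Q/b = 4412/29.8 = 148.1 ft²/s; V₁ = q/y₁ = 78.88 ft/s. Fr₁ = V₁/√(g·y₁) = 10.15.
Sequent-depth ratio: y₂/y₁ = ½[√(1 + 8Fr₁²) − 1] = ½[√824.53 − 1] = 13.86.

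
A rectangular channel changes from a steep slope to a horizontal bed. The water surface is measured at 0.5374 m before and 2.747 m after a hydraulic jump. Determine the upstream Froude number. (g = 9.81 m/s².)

For a rectangular channel the momentum equation gives q² = ½·g·y₁·y₂·(y₁ + y₂) = ½×9.81×0.5374×2.747×3.284 = 23.78.
q = √23.78 = 4.877 m²/s.
V₁ = q/y₁ = 9.075 m/s; Fr₁ = V₁/√(g·y₁) = 3.952.

Fr₁ = 3.952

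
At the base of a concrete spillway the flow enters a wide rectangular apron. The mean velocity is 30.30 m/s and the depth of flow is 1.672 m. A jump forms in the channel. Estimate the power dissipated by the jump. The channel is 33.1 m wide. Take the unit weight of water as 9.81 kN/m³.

Fr₁ = V₁/√(g·y₁) = 30.30/√(9.81×1.672) = 7.482.
Bélanger equation: y₂/y₁ = ½[√(1 + 8Fr₁²) − 1] = ½[√448.79 − 1] = 10.09.
y₂ = 10.09 × 1.672 = 16.87 m.
Head loss: ΔE = (y₂ − y₁)³/(4y₁y₂) = (16.87 − 1.672)³/(4×1.672×16.87) = 3513/112.9 = 31.13 m.
q = V₁·y₁ = 30.30 × 1.672 = 50.66 m²/s. Q = q·b = 50.66 × 33.1 = 1677 m³/s. P = γ·Q·ΔE = 9.81 × 1677 × 31.13 = 512131 kW.

P = 512131 kW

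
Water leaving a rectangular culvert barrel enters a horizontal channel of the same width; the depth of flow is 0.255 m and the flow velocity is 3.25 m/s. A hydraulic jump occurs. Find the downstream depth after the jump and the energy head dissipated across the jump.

y₂ = 0.624 m; ΔE = 0.0792 m

Fr₁ = V₁/√(g·y₁) = 3.25/√(9.81×0.255) = 2.05.
Conjugate-depth relation: y₂/y₁ = ½[√(1 + 8Fr₁²) − 1] = ½[√34.78 − 1] = 2.45.
y₂ = 2.45 × 0.255 = 0.624 m.
q = V₁·y₁ = 3.25 × 0.255 = 0.829 m²/s. V₂ = q/y₂ = 0.829/0.624 = 1.33 m/s. E₁ = y₁ + V₁²/2g = 0.793 m; E₂ = y₂ + V₂²/2g = 0.714 m. ΔE = E₁ − E₂ = 0.0792 m.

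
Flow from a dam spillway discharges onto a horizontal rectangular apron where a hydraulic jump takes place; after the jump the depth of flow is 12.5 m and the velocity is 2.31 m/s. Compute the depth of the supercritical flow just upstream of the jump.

Fr₂ = V₂/√(g·y₂) = 2.31/√(9.81×12.5) = 0.209.
Applying the sequent-depth relation in reverse, y₁/y₂ = ½[√(1 + 8Fr₂²) − 1] = ½[√1.348 − 1] = 0.0805.
y₁ = 0.0805 × 12.5 = 1.01 m.

y₁ = 1.01 m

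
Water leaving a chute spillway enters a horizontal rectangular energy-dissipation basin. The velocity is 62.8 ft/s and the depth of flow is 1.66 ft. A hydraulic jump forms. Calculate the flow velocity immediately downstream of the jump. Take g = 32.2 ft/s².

V₂ = 5.39 ft/s

Fr₁ = V₁/√(g·y₁) = 62.8/√(32.2×1.66) = 8.59.
Bélanger equation: y₂/y₁ = ½[√(1 + 8Fr₁²) − 1] = ½[√591.3 − 1] = 11.7.
y₂ = 11.7 × 1.66 = 19.4 ft.
q = V₁·y₁ = 62.8 × 1.66 = 104 ft²/s.
V₂ = q/y₂ = 104/19.4 = 5.39 ft/s.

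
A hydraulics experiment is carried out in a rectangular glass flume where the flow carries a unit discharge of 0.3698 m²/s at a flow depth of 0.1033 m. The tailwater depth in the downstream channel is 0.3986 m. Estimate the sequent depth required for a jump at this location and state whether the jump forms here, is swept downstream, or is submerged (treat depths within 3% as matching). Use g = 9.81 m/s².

V₁ = q/y₁ = 0.3698/0.1033 = 3.580 m/s. Fr₁ = V₁/√(g·y₁) = 3.580/√(9.81×0.1033) = 3.556.
Bélanger equation: y₂/y₁ = ½[√(1 + 8Fr₁²) − 1] = ½[√102.17 − 1] = 4.554.
y₂ = 4.554 × 0.1033 = 0.4704 m.
Tailwater y_tw = 0.3986 m: y_tw < y₂, so the jump is swept downstream.

y₂ = 0.4704 m; the jump is swept downstream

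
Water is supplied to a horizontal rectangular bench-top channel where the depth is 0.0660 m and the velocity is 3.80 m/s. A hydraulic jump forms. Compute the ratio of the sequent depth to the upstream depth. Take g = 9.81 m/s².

Fr₁ = V₁/√(g·y₁) = 3.80/√(9.81×0.0660) = 4.72.
From the momentum equation for a rectangular channel, y₂/y₁ = ½[√(1 + 8Fr₁²) − 1] = ½[√179.4 − 1] = 6.20.

y₂/y₁ = 6.20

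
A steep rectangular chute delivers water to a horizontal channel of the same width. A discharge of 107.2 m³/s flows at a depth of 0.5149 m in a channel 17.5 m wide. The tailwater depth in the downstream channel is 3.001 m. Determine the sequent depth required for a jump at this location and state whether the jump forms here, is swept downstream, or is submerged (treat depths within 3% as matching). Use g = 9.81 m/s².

q = Q/b = 107.2/17.5 = 6.126 m²/s; V₁ = q/y₁ = 11.90 m/s. Fr₁ = V₁/√(g·y₁) = 5.293.
Conjugate-depth relation: y₂/y₁ = ½[√(1 + 8Fr₁²) − 1] = ½[√225.16 − 1] = 7.003.
y₂ = 7.003 × 0.5149 = 3.606 m.
Tailwater y_tw = 3.001 m: y_tw < y₂, so the jump is swept downstream.

y₂ = 3.606 m; the jump is swept downstream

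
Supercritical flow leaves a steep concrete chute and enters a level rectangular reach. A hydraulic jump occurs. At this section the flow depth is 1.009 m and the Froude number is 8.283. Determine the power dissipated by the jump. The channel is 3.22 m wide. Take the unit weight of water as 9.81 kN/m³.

Fr₁ = 8.283 (given).
Bélanger equation: y₂/y₁ = ½[√(1 + 8Fr₁²) − 1] = ½[√549.86 − 1] = 11.22.
y₂ = 11.22 × 1.009 = 11.33 m.
V₁ = Fr₁·√(g·y₁) = 8.283×√(9.81×1.009) = 26.06 m/s; q = V₁·y₁ = 26.29 m²/s. V₂ = q/y₂ = 26.29/11.33 = 2.322 m/s. E₁ = y₁ + V₁²/2g = 35.62 m; E₂ = y₂ + V₂²/2g = 11.60 m. ΔE = E₁ − E₂ = 24.02 m.
Q = q·b = 26.29 × 3.22 = 84.67 m³/s. P = γ·Q·ΔE = 9.81 × 84.67 × 24.02 = 19952 kW.

P = 19952 kW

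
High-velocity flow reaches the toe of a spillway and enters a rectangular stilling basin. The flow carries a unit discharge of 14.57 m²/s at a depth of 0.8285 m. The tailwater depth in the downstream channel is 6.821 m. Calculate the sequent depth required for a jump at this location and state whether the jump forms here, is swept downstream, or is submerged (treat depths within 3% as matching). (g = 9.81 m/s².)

V₁ = q/y₁ = 14.57/0.8285 = 17.59 m/s. Fr₁ = V₁/√(g·y₁) = 17.59/√(9.81×0.8285) = 6.169.
Conjugate-depth relation: y₂/y₁ = ½[√(1 + 8Fr₁²) − 1] = ½[√305.41 − 1] = 8.238.
y₂ = 8.238 × 0.8285 = 6.825 m.
Tailwater y_tw = 6.821 m: y_tw ≈ y₂, so the jump forms here.

y₂ = 6.825 m; the jump forms here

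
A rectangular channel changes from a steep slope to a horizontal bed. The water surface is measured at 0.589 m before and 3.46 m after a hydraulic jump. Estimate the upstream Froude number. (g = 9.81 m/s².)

Fr₁ = 4.49

For a rectangular channel the momentum equation gives q² = ½·g·y₁·y₂·(y₁ + y₂) = ½×9.81×0.589×3.46×4.05 = 40.5.
q = √40.5 = 6.36 m²/s.
V₁ = q/y₁ = 10.8 m/s; Fr₁ = V₁/√(g·y₁) = 4.49.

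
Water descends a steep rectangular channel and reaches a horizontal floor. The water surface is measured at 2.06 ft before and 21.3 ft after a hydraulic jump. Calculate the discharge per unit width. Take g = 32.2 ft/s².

For a rectangular channel the momentum equation gives q² = ½·g·y₁·y₂·(y₁ + y₂) = ½×32.2×2.06×21.3×23.4 = 16502.
q = √16502 = 128 ft²/s.

q = 128 ft²/s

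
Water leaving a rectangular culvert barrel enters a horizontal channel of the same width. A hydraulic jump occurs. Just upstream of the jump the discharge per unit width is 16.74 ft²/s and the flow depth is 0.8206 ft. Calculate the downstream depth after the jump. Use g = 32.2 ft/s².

V₁ = q/y₁ = 16.74/0.8206 = 20.40 ft/s. Fr₁ = V₁/√(g·y₁) = 20.40/√(32.2×0.8206) = 3.969.
From the momentum equation for a rectangular channel, y₂/y₁ = ½[√(1 + 8Fr₁²) − 1] = ½[√126.99 − 1] = 5.135.
y₂ = 5.135 × 0.8206 = 4.213 ft.

y₂ = 4.213 ft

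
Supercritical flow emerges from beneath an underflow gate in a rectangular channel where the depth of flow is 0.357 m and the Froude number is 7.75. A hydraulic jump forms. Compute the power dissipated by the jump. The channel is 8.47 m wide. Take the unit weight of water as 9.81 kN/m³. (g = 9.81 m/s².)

P = 3116 kW

Fr₁ = 7.75 (given).
Sequent-depth ratio: y₂/y₁ = ½[√(1 + 8Fr₁²) − 1] = ½[√481.5 − 1] = 10.5.
y₂ = 10.5 × 0.357 = 3.74 m.
V₁ = Fr₁·√(g·y₁) = 7.75×√(9.81×0.357) = 14.5 m/s; q = V₁·y₁ = 5.18 m²/s. V₂ = q/y₂ = 5.18/3.74 = 1.39 m/s. E₁ = y₁ + V₁²/2g = 11.1 m; E₂ = y₂ + V₂²/2g = 3.84 m. ΔE = E₁ − E₂ = 7.24 m.
Q = q·b = 5.18 × 8.47 = 43.9 m³/s. P = γ·Q·ΔE = 9.81 × 43.9 × 7.24 = 3116 kW.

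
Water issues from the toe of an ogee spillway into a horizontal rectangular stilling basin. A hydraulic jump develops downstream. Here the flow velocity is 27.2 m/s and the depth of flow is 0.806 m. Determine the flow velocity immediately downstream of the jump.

V₂ = 2.06 m/s

Fr₁ = V₁/√(g·y₁) = 27.2/√(9.81×0.806) = 9.67.
By Bélanger, y₂/y₁ = ½[√(1 + 8Fr₁²) − 1] = ½[√749.6 − 1] = 13.2.
y₂ = 13.2 × 0.806 = 10.6 m.
q = V₁·y₁ = 27.2 × 0.806 = 21.9 m²/s.
V₂ = q/y₂ = 21.9/10.6 = 2.06 m/s.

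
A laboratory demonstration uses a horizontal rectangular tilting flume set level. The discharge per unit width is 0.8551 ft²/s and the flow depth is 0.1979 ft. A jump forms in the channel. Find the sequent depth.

y₂ = 0.3902 ft

V₁ = q/y₁ = 0.8551/0.1979 = 4.321 ft/s. Fr₁ = V₁/√(g·y₁) = 4.321/√(32.2×0.1979) = 1.712.
Conjugate-depth relation: y₂/y₁ = ½[√(1 + 8Fr₁²) − 1] = ½[√24.439 − 1] = 1.972.
y₂ = 1.972 × 0.1979 = 0.3902 ft.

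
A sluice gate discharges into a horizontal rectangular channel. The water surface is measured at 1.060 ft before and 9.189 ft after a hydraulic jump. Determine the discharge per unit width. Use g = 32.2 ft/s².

q = 40.09 ft²/s

For a rectangular channel the momentum equation gives q² = ½·g·y₁·y₂·(y₁ + y₂) = ½×32.2×1.060×9.189×10.25 = 1607.
q = √1607 = 40.09 ft²/s.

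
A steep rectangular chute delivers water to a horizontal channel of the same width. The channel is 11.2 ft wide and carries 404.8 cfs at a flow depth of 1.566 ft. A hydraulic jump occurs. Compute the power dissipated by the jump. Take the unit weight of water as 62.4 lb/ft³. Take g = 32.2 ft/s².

q = Q/b = 404.8/11.2 = 36.14 ft²/s; V₁ = q/y₁ = 23.08 ft/s. Fr₁ = V₁/√(g·y₁) = 3.250.
By Bélanger, y₂/y₁ = ½[√(1 + 8Fr₁²) − 1] = ½[√85.509 − 1] = 4.124.
y₂ = 4.124 × 1.566 = 6.457 ft.
Head loss: ΔE = (y₂ − y₁)³/(4y₁y₂) = (6.457 − 1.566)³/(4×1.566×6.457) = 117.0/40.45 = 2.893 ft.
P = γ·Q·ΔE/550 = 62.4 × 404.8 × 2.893 / 550 = 132.9 hp.

P = 132.9 hp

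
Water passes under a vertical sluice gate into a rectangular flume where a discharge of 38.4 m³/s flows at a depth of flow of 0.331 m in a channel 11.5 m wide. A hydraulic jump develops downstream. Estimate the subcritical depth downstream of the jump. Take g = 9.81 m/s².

y₂ = 2.46 m

q = Q/b = 38.4/11.5 = 3.34 m²/s; V₁ = q/y₁ = 10.1 m/s. Fr₁ = V₁/√(g·y₁) = 5.60.
Bélanger equation: y₂/y₁ = ½[√(1 + 8Fr₁²) − 1] = ½[√251.7 − 1] = 7.43.
y₂ = 7.43 × 0.331 = 2.46 m.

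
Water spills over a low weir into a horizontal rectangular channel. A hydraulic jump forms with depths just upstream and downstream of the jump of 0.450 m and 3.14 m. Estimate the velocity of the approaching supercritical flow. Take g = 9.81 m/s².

For a rectangular channel the momentum equation gives q² = ½·g·y₁·y₂·(y₁ + y₂) = ½×9.81×0.450×3.14×3.59 = 24.9.
q = √24.9 = 4.99 m²/s.
V₁ = q/y₁ = 4.99/0.450 = 11.1 m/s.

V₁ = 11.1 m/s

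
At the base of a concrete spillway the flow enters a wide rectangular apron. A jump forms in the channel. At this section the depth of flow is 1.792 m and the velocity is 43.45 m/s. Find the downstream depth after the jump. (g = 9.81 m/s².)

y₂ = 25.38 m

Fr₁ = V₁/√(g·y₁) = 43.45/√(9.81×1.792) = 10.36.
Conjugate-depth relation: y₂/y₁ = ½[√(1 + 8Fr₁²) − 1] = ½[√860.14 − 1] = 14.16.
y₂ = 14.16 × 1.792 = 25.38 m.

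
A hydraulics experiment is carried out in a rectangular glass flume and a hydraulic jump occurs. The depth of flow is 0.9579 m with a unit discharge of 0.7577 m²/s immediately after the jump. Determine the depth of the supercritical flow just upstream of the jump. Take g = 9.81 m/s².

V₂ = q/y₂ = 0.7577/0.9579 = 0.7910 m/s; Fr₂ = V₂/√(g·y₂) = 0.2580.
Since the conjugate-depth ratio holds either way, y₁/y₂ = ½[√(1 + 8Fr₂²) − 1] = ½[√1.5327 − 1] = 0.1190.
y₁ = 0.1190 × 0.9579 = 0.1140 m.

y₁ = 0.1140 m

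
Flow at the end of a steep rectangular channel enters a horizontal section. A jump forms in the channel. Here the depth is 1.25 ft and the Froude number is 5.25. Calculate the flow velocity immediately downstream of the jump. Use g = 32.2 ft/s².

Fr₁ = 5.25 (given).
From the momentum equation for a rectangular channel, y₂/y₁ = ½[√(1 + 8Fr₁²) − 1] = ½[√221.5 − 1] = 6.94.
y₂ = 6.94 × 1.25 = 8.68 ft.
V₁ = Fr₁·√(g·y₁) = 5.25×√(32.2×1.25) = 33.3 ft/s; q = V₁·y₁ = 41.6 ft²/s.
V₂ = q/y₂ = 41.6/8.68 = 4.80 ft/s.

V₂ = 4.80 ft/s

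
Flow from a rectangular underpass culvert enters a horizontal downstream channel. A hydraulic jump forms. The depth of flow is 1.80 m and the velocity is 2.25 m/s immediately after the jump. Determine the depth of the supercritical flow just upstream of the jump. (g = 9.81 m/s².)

Fr₂ = V₂/√(g·y₂) = 2.25/√(9.81×1.80) = 0.535.
Applying the sequent-depth relation in reverse, y₁/y₂ = ½[√(1 + 8Fr₂²) − 1] = ½[√3.294 − 1] = 0.407.
y₁ = 0.407 × 1.80 = 0.733 m.

y₁ = 0.733 m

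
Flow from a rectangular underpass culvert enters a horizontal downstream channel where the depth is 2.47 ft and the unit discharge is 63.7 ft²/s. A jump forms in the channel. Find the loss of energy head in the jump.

ΔE = 3.07 ft

V₁ = q/y₁ = 63.7/2.47 = 25.8 ft/s. Fr₁ = V₁/√(g·y₁) = 25.8/√(32.2×2.47) = 2.89.
Bélanger equation: y₂/y₁ = ½[√(1 + 8Fr₁²) − 1] = ½[√67.90 − 1] = 3.62.
y₂ = 3.62 × 2.47 = 8.94 ft.
Head loss: ΔE = (y₂ − y₁)³/(4y₁y₂) = (8.94 − 2.47)³/(4×2.47×8.94) = 271/88.3 = 3.07 ft.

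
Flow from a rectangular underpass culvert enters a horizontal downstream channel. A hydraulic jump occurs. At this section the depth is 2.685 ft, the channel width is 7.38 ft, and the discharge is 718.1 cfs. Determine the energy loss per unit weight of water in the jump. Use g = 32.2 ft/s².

q = Q/b = 718.1/7.38 = 97.30 ft²/s; V₁ = q/y₁ = 36.24 ft/s. Fr₁ = V₁/√(g·y₁) = 3.897.
Sequent-depth ratio: y₂/y₁ = ½[√(1 + 8Fr₁²) − 1] = ½[√122.52 − 1] = 5.035.
y₂ = 5.035 × 2.685 = 13.52 ft.
V₂ = q/y₂ = 97.30/13.52 = 7.198 ft/s. E₁ = y₁ + V₁²/2g = 23.08 ft; E₂ = y₂ + V₂²/2g = 14.32 ft. ΔE = E₁ − E₂ = 8.756 ft.

ΔE = 8.756 ft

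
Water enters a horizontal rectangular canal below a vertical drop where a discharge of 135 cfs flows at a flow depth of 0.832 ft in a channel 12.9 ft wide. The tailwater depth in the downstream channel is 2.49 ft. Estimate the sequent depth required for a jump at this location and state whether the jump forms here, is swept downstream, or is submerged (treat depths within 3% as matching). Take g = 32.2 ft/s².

q = Q/b = 135/12.9 = 10.5 ft²/s; V₁ = q/y₁ = 12.6 ft/s. Fr₁ = V₁/√(g·y₁) = 2.43.
Bélanger equation: y₂/y₁ = ½[√(1 + 8Fr₁²) − 1] = ½[√48.24 − 1] = 2.97.
y₂ = 2.97 × 0.832 = 2.47 ft.
Tailwater y_tw = 2.49 ft: y_tw ≈ y₂, so the jump forms here.

y₂ = 2.47 ft; the jump forms here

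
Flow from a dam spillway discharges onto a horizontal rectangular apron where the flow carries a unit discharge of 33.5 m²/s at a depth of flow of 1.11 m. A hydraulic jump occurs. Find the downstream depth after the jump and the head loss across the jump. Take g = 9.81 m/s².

V₁ = q/y₁ = 33.5/1.11 = 30.2 m/s. Fr₁ = V₁/√(g·y₁) = 30.2/√(9.81×1.11) = 9.15.
Bélanger equation: y₂/y₁ = ½[√(1 + 8Fr₁²) − 1] = ½[√670.2 − 1] = 12.4.
y₂ = 12.4 × 1.11 = 13.8 m.
Head loss: ΔE = (y₂ − y₁)³/(4y₁y₂) = (13.8 − 1.11)³/(4×1.11×13.8) = 2050/61.3 = 33.4 m.

y₂ = 13.8 m; ΔE = 33.4 m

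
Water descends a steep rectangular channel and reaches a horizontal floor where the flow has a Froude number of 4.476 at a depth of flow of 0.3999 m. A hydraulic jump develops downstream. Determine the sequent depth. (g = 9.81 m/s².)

Fr₁ = 4.476 (given).
Bélanger equation: y₂/y₁ = ½[√(1 + 8Fr₁²) − 1] = ½[√161.28 − 1] = 5.850.
y₂ = 5.850 × 0.3999 = 2.339 m.

y₂ = 2.339 m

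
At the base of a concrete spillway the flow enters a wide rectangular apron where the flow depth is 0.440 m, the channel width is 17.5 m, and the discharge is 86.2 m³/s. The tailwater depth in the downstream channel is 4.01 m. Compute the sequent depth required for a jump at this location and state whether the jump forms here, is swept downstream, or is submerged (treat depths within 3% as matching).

y₂ = 3.14 m; the jump is submerged

q = Q/b = 86.2/17.5 = 4.93 m²/s; V₁ = q/y₁ = 11.2 m/s. Fr₁ = V₁/√(g·y₁) = 5.39.
From the momentum equation for a rectangular channel, y₂/y₁ = ½[√(1 + 8Fr₁²) − 1] = ½[√233.3 − 1] = 7.14.
y₂ = 7.14 × 0.440 = 3.14 m.
Tailwater y_tw = 4.01 m: y_tw > y₂, so the jump is submerged.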